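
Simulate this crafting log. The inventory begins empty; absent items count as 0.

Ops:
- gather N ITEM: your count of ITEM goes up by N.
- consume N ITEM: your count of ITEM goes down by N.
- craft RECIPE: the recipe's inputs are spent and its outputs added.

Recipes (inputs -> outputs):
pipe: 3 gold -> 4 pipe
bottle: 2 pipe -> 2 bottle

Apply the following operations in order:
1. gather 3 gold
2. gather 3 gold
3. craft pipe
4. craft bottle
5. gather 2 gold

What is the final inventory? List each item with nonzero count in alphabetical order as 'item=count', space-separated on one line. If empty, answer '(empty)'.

After 1 (gather 3 gold): gold=3
After 2 (gather 3 gold): gold=6
After 3 (craft pipe): gold=3 pipe=4
After 4 (craft bottle): bottle=2 gold=3 pipe=2
After 5 (gather 2 gold): bottle=2 gold=5 pipe=2

Answer: bottle=2 gold=5 pipe=2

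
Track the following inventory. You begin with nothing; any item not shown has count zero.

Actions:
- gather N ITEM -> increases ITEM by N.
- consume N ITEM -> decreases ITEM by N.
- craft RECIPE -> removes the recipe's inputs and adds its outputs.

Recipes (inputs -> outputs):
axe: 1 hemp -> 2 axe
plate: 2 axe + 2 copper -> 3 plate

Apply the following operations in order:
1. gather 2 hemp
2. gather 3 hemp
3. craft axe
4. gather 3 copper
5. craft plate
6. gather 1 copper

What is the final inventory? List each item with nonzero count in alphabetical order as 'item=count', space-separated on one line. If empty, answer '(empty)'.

Answer: copper=2 hemp=4 plate=3

Derivation:
After 1 (gather 2 hemp): hemp=2
After 2 (gather 3 hemp): hemp=5
After 3 (craft axe): axe=2 hemp=4
After 4 (gather 3 copper): axe=2 copper=3 hemp=4
After 5 (craft plate): copper=1 hemp=4 plate=3
After 6 (gather 1 copper): copper=2 hemp=4 plate=3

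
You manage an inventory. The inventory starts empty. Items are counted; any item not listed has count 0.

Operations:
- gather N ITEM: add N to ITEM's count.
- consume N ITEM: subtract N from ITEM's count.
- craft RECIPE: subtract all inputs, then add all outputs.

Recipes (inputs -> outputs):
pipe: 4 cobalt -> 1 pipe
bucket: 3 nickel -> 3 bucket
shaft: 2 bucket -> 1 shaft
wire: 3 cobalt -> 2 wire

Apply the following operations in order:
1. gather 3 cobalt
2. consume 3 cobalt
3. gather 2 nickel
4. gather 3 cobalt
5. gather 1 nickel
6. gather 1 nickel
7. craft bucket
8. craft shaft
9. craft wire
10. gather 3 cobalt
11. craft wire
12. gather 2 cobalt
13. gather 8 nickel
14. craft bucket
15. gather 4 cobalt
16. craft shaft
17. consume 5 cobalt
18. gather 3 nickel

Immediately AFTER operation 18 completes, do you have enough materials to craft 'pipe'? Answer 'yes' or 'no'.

Answer: no

Derivation:
After 1 (gather 3 cobalt): cobalt=3
After 2 (consume 3 cobalt): (empty)
After 3 (gather 2 nickel): nickel=2
After 4 (gather 3 cobalt): cobalt=3 nickel=2
After 5 (gather 1 nickel): cobalt=3 nickel=3
After 6 (gather 1 nickel): cobalt=3 nickel=4
After 7 (craft bucket): bucket=3 cobalt=3 nickel=1
After 8 (craft shaft): bucket=1 cobalt=3 nickel=1 shaft=1
After 9 (craft wire): bucket=1 nickel=1 shaft=1 wire=2
After 10 (gather 3 cobalt): bucket=1 cobalt=3 nickel=1 shaft=1 wire=2
After 11 (craft wire): bucket=1 nickel=1 shaft=1 wire=4
After 12 (gather 2 cobalt): bucket=1 cobalt=2 nickel=1 shaft=1 wire=4
After 13 (gather 8 nickel): bucket=1 cobalt=2 nickel=9 shaft=1 wire=4
After 14 (craft bucket): bucket=4 cobalt=2 nickel=6 shaft=1 wire=4
After 15 (gather 4 cobalt): bucket=4 cobalt=6 nickel=6 shaft=1 wire=4
After 16 (craft shaft): bucket=2 cobalt=6 nickel=6 shaft=2 wire=4
After 17 (consume 5 cobalt): bucket=2 cobalt=1 nickel=6 shaft=2 wire=4
After 18 (gather 3 nickel): bucket=2 cobalt=1 nickel=9 shaft=2 wire=4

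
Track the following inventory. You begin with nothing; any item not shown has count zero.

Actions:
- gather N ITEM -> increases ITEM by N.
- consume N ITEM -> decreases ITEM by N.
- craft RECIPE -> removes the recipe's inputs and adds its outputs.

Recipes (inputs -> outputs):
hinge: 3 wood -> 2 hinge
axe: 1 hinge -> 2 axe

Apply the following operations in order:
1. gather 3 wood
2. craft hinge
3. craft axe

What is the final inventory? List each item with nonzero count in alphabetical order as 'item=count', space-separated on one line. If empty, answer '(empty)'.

Answer: axe=2 hinge=1

Derivation:
After 1 (gather 3 wood): wood=3
After 2 (craft hinge): hinge=2
After 3 (craft axe): axe=2 hinge=1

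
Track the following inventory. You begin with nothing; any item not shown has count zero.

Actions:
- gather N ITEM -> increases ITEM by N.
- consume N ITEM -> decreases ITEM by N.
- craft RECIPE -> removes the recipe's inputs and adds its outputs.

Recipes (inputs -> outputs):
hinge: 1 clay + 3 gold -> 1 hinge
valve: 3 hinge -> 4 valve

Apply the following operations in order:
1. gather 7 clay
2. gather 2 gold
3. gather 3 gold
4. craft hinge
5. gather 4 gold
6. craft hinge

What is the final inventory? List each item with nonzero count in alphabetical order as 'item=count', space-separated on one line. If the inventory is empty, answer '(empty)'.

After 1 (gather 7 clay): clay=7
After 2 (gather 2 gold): clay=7 gold=2
After 3 (gather 3 gold): clay=7 gold=5
After 4 (craft hinge): clay=6 gold=2 hinge=1
After 5 (gather 4 gold): clay=6 gold=6 hinge=1
After 6 (craft hinge): clay=5 gold=3 hinge=2

Answer: clay=5 gold=3 hinge=2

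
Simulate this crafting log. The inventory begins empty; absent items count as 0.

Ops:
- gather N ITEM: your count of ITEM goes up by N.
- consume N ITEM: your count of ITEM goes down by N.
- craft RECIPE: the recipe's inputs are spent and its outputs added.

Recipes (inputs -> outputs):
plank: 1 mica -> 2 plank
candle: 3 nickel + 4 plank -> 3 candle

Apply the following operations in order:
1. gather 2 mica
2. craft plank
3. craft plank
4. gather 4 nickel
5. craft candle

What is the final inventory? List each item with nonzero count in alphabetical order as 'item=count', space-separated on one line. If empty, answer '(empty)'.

After 1 (gather 2 mica): mica=2
After 2 (craft plank): mica=1 plank=2
After 3 (craft plank): plank=4
After 4 (gather 4 nickel): nickel=4 plank=4
After 5 (craft candle): candle=3 nickel=1

Answer: candle=3 nickel=1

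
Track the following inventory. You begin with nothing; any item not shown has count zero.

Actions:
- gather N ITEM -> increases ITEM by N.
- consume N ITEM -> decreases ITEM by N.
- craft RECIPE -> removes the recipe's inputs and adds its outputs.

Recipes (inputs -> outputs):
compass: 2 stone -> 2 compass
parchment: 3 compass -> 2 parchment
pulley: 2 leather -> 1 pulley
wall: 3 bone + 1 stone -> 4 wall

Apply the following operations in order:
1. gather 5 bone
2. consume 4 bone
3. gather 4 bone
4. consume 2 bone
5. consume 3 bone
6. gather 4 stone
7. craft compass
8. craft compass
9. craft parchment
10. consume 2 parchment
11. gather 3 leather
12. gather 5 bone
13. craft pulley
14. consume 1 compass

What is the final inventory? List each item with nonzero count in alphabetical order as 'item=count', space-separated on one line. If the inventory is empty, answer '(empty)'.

Answer: bone=5 leather=1 pulley=1

Derivation:
After 1 (gather 5 bone): bone=5
After 2 (consume 4 bone): bone=1
After 3 (gather 4 bone): bone=5
After 4 (consume 2 bone): bone=3
After 5 (consume 3 bone): (empty)
After 6 (gather 4 stone): stone=4
After 7 (craft compass): compass=2 stone=2
After 8 (craft compass): compass=4
After 9 (craft parchment): compass=1 parchment=2
After 10 (consume 2 parchment): compass=1
After 11 (gather 3 leather): compass=1 leather=3
After 12 (gather 5 bone): bone=5 compass=1 leather=3
After 13 (craft pulley): bone=5 compass=1 leather=1 pulley=1
After 14 (consume 1 compass): bone=5 leather=1 pulley=1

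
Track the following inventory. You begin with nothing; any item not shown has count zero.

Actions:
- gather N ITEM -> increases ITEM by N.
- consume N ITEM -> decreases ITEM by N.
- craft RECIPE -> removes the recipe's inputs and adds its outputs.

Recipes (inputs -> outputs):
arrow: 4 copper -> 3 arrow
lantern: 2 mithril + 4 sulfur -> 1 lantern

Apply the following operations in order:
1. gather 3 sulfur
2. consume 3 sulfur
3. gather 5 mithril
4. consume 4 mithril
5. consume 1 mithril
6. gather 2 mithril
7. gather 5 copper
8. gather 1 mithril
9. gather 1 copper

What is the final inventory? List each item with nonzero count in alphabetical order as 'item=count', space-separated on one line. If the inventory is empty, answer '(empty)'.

Answer: copper=6 mithril=3

Derivation:
After 1 (gather 3 sulfur): sulfur=3
After 2 (consume 3 sulfur): (empty)
After 3 (gather 5 mithril): mithril=5
After 4 (consume 4 mithril): mithril=1
After 5 (consume 1 mithril): (empty)
After 6 (gather 2 mithril): mithril=2
After 7 (gather 5 copper): copper=5 mithril=2
After 8 (gather 1 mithril): copper=5 mithril=3
After 9 (gather 1 copper): copper=6 mithril=3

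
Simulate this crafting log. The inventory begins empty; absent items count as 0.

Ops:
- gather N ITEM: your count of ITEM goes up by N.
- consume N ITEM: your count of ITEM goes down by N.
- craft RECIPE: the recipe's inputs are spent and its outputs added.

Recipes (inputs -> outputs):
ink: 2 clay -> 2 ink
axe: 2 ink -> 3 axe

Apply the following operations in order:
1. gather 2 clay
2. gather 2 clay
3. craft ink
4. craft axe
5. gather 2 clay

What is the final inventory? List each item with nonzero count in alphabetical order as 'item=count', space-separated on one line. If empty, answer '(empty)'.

After 1 (gather 2 clay): clay=2
After 2 (gather 2 clay): clay=4
After 3 (craft ink): clay=2 ink=2
After 4 (craft axe): axe=3 clay=2
After 5 (gather 2 clay): axe=3 clay=4

Answer: axe=3 clay=4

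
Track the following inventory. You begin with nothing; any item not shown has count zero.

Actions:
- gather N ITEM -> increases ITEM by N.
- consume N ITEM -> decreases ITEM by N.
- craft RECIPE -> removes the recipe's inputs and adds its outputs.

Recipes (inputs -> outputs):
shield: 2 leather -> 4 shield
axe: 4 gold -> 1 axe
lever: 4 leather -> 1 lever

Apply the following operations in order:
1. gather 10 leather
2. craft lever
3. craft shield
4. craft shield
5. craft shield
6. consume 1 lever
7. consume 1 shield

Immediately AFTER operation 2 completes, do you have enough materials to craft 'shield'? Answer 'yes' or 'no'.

After 1 (gather 10 leather): leather=10
After 2 (craft lever): leather=6 lever=1

Answer: yes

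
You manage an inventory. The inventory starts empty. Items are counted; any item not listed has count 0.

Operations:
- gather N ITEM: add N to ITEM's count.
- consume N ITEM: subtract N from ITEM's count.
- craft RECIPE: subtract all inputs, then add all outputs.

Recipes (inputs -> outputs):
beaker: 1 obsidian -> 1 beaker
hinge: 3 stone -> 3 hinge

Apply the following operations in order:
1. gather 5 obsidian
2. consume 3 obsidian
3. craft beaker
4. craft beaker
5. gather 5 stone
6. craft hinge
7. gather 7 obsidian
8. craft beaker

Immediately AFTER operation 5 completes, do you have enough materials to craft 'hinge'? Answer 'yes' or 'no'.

Answer: yes

Derivation:
After 1 (gather 5 obsidian): obsidian=5
After 2 (consume 3 obsidian): obsidian=2
After 3 (craft beaker): beaker=1 obsidian=1
After 4 (craft beaker): beaker=2
After 5 (gather 5 stone): beaker=2 stone=5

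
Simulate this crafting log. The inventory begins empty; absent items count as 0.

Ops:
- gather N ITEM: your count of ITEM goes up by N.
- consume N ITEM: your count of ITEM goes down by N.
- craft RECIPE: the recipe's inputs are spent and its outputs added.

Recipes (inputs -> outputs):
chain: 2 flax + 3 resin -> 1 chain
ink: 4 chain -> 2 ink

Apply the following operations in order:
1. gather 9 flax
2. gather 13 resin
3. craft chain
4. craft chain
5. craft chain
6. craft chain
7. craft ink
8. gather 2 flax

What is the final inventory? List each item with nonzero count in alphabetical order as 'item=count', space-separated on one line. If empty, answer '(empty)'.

Answer: flax=3 ink=2 resin=1

Derivation:
After 1 (gather 9 flax): flax=9
After 2 (gather 13 resin): flax=9 resin=13
After 3 (craft chain): chain=1 flax=7 resin=10
After 4 (craft chain): chain=2 flax=5 resin=7
After 5 (craft chain): chain=3 flax=3 resin=4
After 6 (craft chain): chain=4 flax=1 resin=1
After 7 (craft ink): flax=1 ink=2 resin=1
After 8 (gather 2 flax): flax=3 ink=2 resin=1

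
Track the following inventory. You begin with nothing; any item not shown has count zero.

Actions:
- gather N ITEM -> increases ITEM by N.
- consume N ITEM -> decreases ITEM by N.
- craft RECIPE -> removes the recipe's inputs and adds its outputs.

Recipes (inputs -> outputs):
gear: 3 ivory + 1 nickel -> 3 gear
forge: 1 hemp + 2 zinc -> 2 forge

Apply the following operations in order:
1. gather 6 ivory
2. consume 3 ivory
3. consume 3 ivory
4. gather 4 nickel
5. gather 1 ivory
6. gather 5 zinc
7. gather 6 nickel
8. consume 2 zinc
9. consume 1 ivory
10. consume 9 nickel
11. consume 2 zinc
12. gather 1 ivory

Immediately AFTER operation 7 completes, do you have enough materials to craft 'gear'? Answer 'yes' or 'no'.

Answer: no

Derivation:
After 1 (gather 6 ivory): ivory=6
After 2 (consume 3 ivory): ivory=3
After 3 (consume 3 ivory): (empty)
After 4 (gather 4 nickel): nickel=4
After 5 (gather 1 ivory): ivory=1 nickel=4
After 6 (gather 5 zinc): ivory=1 nickel=4 zinc=5
After 7 (gather 6 nickel): ivory=1 nickel=10 zinc=5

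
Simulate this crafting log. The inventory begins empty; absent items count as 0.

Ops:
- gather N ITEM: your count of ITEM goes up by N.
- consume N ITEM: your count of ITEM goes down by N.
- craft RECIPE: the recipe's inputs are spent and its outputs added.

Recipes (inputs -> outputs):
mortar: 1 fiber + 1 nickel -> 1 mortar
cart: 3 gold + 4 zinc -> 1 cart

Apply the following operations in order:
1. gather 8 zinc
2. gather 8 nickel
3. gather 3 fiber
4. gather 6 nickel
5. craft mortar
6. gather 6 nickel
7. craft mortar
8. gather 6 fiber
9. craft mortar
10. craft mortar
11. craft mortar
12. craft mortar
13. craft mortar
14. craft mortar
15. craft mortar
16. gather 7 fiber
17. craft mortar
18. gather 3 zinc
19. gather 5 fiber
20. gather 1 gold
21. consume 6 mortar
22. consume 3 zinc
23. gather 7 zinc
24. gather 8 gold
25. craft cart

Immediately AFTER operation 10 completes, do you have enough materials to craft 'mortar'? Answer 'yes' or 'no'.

After 1 (gather 8 zinc): zinc=8
After 2 (gather 8 nickel): nickel=8 zinc=8
After 3 (gather 3 fiber): fiber=3 nickel=8 zinc=8
After 4 (gather 6 nickel): fiber=3 nickel=14 zinc=8
After 5 (craft mortar): fiber=2 mortar=1 nickel=13 zinc=8
After 6 (gather 6 nickel): fiber=2 mortar=1 nickel=19 zinc=8
After 7 (craft mortar): fiber=1 mortar=2 nickel=18 zinc=8
After 8 (gather 6 fiber): fiber=7 mortar=2 nickel=18 zinc=8
After 9 (craft mortar): fiber=6 mortar=3 nickel=17 zinc=8
After 10 (craft mortar): fiber=5 mortar=4 nickel=16 zinc=8

Answer: yes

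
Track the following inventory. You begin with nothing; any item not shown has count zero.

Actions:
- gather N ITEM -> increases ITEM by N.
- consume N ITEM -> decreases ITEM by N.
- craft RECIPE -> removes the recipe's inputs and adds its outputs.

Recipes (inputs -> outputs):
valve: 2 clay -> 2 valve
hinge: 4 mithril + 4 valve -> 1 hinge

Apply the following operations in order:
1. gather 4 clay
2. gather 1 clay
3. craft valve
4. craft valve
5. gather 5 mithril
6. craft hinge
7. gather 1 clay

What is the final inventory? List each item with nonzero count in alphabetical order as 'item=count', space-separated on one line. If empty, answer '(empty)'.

After 1 (gather 4 clay): clay=4
After 2 (gather 1 clay): clay=5
After 3 (craft valve): clay=3 valve=2
After 4 (craft valve): clay=1 valve=4
After 5 (gather 5 mithril): clay=1 mithril=5 valve=4
After 6 (craft hinge): clay=1 hinge=1 mithril=1
After 7 (gather 1 clay): clay=2 hinge=1 mithril=1

Answer: clay=2 hinge=1 mithril=1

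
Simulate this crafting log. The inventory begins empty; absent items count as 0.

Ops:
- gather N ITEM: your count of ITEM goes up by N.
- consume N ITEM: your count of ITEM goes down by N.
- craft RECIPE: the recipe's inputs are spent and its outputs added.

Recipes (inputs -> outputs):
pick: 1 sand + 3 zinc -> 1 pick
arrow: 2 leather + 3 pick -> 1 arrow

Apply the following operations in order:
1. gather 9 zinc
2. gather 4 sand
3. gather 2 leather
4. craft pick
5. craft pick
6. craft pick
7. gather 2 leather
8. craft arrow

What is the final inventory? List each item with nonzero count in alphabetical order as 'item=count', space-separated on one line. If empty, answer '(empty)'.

After 1 (gather 9 zinc): zinc=9
After 2 (gather 4 sand): sand=4 zinc=9
After 3 (gather 2 leather): leather=2 sand=4 zinc=9
After 4 (craft pick): leather=2 pick=1 sand=3 zinc=6
After 5 (craft pick): leather=2 pick=2 sand=2 zinc=3
After 6 (craft pick): leather=2 pick=3 sand=1
After 7 (gather 2 leather): leather=4 pick=3 sand=1
After 8 (craft arrow): arrow=1 leather=2 sand=1

Answer: arrow=1 leather=2 sand=1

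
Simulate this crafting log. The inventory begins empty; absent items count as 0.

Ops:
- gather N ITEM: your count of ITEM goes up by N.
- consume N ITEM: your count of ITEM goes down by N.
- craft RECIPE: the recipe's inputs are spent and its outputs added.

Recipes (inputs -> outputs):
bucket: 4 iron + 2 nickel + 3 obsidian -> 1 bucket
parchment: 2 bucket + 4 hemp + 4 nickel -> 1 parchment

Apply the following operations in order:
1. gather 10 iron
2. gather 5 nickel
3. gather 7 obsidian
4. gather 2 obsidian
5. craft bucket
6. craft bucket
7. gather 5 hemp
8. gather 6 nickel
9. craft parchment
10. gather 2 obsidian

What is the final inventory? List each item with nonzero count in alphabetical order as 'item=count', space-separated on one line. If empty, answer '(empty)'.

Answer: hemp=1 iron=2 nickel=3 obsidian=5 parchment=1

Derivation:
After 1 (gather 10 iron): iron=10
After 2 (gather 5 nickel): iron=10 nickel=5
After 3 (gather 7 obsidian): iron=10 nickel=5 obsidian=7
After 4 (gather 2 obsidian): iron=10 nickel=5 obsidian=9
After 5 (craft bucket): bucket=1 iron=6 nickel=3 obsidian=6
After 6 (craft bucket): bucket=2 iron=2 nickel=1 obsidian=3
After 7 (gather 5 hemp): bucket=2 hemp=5 iron=2 nickel=1 obsidian=3
After 8 (gather 6 nickel): bucket=2 hemp=5 iron=2 nickel=7 obsidian=3
After 9 (craft parchment): hemp=1 iron=2 nickel=3 obsidian=3 parchment=1
After 10 (gather 2 obsidian): hemp=1 iron=2 nickel=3 obsidian=5 parchment=1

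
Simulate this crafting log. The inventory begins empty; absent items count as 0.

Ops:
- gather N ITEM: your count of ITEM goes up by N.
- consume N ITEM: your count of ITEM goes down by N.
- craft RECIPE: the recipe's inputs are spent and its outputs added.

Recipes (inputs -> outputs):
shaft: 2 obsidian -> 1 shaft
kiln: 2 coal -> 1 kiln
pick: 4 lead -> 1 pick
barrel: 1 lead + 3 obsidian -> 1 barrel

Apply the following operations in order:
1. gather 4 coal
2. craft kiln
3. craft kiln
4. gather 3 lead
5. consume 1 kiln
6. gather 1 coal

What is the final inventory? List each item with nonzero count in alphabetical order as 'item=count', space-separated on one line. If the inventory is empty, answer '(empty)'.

Answer: coal=1 kiln=1 lead=3

Derivation:
After 1 (gather 4 coal): coal=4
After 2 (craft kiln): coal=2 kiln=1
After 3 (craft kiln): kiln=2
After 4 (gather 3 lead): kiln=2 lead=3
After 5 (consume 1 kiln): kiln=1 lead=3
After 6 (gather 1 coal): coal=1 kiln=1 lead=3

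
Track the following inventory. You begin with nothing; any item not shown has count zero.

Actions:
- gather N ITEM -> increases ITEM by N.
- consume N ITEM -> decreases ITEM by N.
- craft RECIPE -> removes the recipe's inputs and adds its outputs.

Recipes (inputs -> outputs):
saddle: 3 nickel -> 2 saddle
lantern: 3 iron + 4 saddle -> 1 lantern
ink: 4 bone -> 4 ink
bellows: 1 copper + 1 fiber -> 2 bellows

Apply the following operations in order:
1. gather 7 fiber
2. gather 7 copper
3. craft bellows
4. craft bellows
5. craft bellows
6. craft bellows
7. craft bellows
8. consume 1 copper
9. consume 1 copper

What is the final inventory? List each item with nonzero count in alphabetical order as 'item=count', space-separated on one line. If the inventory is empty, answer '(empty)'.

Answer: bellows=10 fiber=2

Derivation:
After 1 (gather 7 fiber): fiber=7
After 2 (gather 7 copper): copper=7 fiber=7
After 3 (craft bellows): bellows=2 copper=6 fiber=6
After 4 (craft bellows): bellows=4 copper=5 fiber=5
After 5 (craft bellows): bellows=6 copper=4 fiber=4
After 6 (craft bellows): bellows=8 copper=3 fiber=3
After 7 (craft bellows): bellows=10 copper=2 fiber=2
After 8 (consume 1 copper): bellows=10 copper=1 fiber=2
After 9 (consume 1 copper): bellows=10 fiber=2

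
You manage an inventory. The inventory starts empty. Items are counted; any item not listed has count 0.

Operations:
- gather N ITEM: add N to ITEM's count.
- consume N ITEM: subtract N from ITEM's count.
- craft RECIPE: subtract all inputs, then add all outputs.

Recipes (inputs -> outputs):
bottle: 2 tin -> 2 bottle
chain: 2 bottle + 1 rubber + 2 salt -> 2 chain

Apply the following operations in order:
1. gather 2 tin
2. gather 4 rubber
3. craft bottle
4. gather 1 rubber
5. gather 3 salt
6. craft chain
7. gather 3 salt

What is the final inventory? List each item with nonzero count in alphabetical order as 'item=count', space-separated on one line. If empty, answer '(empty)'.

Answer: chain=2 rubber=4 salt=4

Derivation:
After 1 (gather 2 tin): tin=2
After 2 (gather 4 rubber): rubber=4 tin=2
After 3 (craft bottle): bottle=2 rubber=4
After 4 (gather 1 rubber): bottle=2 rubber=5
After 5 (gather 3 salt): bottle=2 rubber=5 salt=3
After 6 (craft chain): chain=2 rubber=4 salt=1
After 7 (gather 3 salt): chain=2 rubber=4 salt=4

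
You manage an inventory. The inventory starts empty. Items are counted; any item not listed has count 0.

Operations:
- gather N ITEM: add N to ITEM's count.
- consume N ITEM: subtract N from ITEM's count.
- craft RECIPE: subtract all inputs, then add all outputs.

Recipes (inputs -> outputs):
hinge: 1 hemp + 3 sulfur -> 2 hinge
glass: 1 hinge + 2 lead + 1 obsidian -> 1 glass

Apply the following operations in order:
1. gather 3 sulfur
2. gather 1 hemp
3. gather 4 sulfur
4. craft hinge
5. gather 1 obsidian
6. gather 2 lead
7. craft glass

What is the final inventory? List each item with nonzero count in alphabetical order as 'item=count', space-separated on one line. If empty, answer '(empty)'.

Answer: glass=1 hinge=1 sulfur=4

Derivation:
After 1 (gather 3 sulfur): sulfur=3
After 2 (gather 1 hemp): hemp=1 sulfur=3
After 3 (gather 4 sulfur): hemp=1 sulfur=7
After 4 (craft hinge): hinge=2 sulfur=4
After 5 (gather 1 obsidian): hinge=2 obsidian=1 sulfur=4
After 6 (gather 2 lead): hinge=2 lead=2 obsidian=1 sulfur=4
After 7 (craft glass): glass=1 hinge=1 sulfur=4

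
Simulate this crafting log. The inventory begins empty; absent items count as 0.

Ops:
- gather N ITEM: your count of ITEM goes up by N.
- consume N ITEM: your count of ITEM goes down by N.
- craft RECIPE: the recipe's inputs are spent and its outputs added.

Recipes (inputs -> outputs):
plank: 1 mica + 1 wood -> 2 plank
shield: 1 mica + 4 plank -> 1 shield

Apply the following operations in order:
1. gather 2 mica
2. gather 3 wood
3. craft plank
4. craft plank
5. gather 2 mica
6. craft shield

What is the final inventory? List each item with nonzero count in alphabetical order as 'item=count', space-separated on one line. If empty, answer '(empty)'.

Answer: mica=1 shield=1 wood=1

Derivation:
After 1 (gather 2 mica): mica=2
After 2 (gather 3 wood): mica=2 wood=3
After 3 (craft plank): mica=1 plank=2 wood=2
After 4 (craft plank): plank=4 wood=1
After 5 (gather 2 mica): mica=2 plank=4 wood=1
After 6 (craft shield): mica=1 shield=1 wood=1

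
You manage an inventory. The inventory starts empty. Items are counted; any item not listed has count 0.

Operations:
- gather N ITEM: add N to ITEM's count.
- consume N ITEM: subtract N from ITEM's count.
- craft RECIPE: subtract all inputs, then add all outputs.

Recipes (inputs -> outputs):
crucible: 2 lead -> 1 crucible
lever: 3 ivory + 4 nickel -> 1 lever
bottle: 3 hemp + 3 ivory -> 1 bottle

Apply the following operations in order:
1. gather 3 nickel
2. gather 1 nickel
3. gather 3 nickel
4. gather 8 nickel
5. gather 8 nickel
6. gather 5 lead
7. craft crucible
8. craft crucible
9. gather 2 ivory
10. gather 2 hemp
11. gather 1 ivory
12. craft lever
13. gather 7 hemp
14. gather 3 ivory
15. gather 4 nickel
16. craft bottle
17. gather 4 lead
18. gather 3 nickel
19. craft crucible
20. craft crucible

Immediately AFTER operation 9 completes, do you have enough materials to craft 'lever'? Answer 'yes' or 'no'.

After 1 (gather 3 nickel): nickel=3
After 2 (gather 1 nickel): nickel=4
After 3 (gather 3 nickel): nickel=7
After 4 (gather 8 nickel): nickel=15
After 5 (gather 8 nickel): nickel=23
After 6 (gather 5 lead): lead=5 nickel=23
After 7 (craft crucible): crucible=1 lead=3 nickel=23
After 8 (craft crucible): crucible=2 lead=1 nickel=23
After 9 (gather 2 ivory): crucible=2 ivory=2 lead=1 nickel=23

Answer: no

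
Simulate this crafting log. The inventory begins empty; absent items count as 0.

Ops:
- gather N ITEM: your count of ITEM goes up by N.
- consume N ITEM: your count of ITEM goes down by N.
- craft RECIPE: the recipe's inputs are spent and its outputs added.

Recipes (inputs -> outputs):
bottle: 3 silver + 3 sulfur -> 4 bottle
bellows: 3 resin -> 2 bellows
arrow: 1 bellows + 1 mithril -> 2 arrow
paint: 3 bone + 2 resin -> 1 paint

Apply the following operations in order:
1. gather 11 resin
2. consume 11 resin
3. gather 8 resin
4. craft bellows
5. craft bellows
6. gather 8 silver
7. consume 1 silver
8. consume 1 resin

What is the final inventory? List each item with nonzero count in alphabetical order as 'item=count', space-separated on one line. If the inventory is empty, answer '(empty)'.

Answer: bellows=4 resin=1 silver=7

Derivation:
After 1 (gather 11 resin): resin=11
After 2 (consume 11 resin): (empty)
After 3 (gather 8 resin): resin=8
After 4 (craft bellows): bellows=2 resin=5
After 5 (craft bellows): bellows=4 resin=2
After 6 (gather 8 silver): bellows=4 resin=2 silver=8
After 7 (consume 1 silver): bellows=4 resin=2 silver=7
After 8 (consume 1 resin): bellows=4 resin=1 silver=7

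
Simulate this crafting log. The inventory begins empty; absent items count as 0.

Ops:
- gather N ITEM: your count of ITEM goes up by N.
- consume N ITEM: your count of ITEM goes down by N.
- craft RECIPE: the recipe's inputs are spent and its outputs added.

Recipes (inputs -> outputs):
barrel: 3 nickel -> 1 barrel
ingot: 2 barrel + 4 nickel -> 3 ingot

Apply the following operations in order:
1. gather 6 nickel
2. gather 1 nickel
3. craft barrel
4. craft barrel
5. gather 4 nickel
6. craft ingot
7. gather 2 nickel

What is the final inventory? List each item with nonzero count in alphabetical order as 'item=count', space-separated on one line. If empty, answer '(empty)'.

Answer: ingot=3 nickel=3

Derivation:
After 1 (gather 6 nickel): nickel=6
After 2 (gather 1 nickel): nickel=7
After 3 (craft barrel): barrel=1 nickel=4
After 4 (craft barrel): barrel=2 nickel=1
After 5 (gather 4 nickel): barrel=2 nickel=5
After 6 (craft ingot): ingot=3 nickel=1
After 7 (gather 2 nickel): ingot=3 nickel=3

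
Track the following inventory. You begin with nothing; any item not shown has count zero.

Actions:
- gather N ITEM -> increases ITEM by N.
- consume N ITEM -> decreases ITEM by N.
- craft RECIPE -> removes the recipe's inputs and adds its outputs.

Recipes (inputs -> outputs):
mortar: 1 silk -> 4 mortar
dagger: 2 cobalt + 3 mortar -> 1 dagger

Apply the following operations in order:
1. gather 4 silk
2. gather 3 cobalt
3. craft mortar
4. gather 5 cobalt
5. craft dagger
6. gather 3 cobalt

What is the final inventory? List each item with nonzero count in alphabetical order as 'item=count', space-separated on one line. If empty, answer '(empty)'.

After 1 (gather 4 silk): silk=4
After 2 (gather 3 cobalt): cobalt=3 silk=4
After 3 (craft mortar): cobalt=3 mortar=4 silk=3
After 4 (gather 5 cobalt): cobalt=8 mortar=4 silk=3
After 5 (craft dagger): cobalt=6 dagger=1 mortar=1 silk=3
After 6 (gather 3 cobalt): cobalt=9 dagger=1 mortar=1 silk=3

Answer: cobalt=9 dagger=1 mortar=1 silk=3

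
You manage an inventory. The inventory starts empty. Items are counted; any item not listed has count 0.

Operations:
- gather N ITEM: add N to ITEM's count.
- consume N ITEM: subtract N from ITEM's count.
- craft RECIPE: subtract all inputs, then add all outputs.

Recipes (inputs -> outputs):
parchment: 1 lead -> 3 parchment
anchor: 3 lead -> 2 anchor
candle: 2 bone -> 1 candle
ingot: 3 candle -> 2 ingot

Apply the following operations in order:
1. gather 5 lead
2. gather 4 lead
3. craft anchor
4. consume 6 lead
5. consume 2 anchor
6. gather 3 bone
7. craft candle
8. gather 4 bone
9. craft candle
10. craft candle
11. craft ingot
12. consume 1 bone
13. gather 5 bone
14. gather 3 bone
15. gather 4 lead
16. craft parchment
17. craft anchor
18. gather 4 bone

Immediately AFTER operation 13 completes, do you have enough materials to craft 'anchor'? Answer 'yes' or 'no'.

After 1 (gather 5 lead): lead=5
After 2 (gather 4 lead): lead=9
After 3 (craft anchor): anchor=2 lead=6
After 4 (consume 6 lead): anchor=2
After 5 (consume 2 anchor): (empty)
After 6 (gather 3 bone): bone=3
After 7 (craft candle): bone=1 candle=1
After 8 (gather 4 bone): bone=5 candle=1
After 9 (craft candle): bone=3 candle=2
After 10 (craft candle): bone=1 candle=3
After 11 (craft ingot): bone=1 ingot=2
After 12 (consume 1 bone): ingot=2
After 13 (gather 5 bone): bone=5 ingot=2

Answer: no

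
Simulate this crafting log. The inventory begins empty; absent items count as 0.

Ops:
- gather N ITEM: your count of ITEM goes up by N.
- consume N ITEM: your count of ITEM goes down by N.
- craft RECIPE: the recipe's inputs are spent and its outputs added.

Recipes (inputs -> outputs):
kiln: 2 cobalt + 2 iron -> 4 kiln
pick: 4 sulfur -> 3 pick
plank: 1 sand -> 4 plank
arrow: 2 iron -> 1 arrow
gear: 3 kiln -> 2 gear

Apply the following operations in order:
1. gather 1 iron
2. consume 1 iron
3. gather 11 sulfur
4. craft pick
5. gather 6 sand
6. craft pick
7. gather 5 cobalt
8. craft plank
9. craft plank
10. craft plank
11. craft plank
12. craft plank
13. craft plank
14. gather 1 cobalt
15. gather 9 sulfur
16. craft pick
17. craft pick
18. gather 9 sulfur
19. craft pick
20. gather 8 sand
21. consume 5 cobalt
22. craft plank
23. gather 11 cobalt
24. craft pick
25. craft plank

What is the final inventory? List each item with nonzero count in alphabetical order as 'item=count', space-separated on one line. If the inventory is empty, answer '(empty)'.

After 1 (gather 1 iron): iron=1
After 2 (consume 1 iron): (empty)
After 3 (gather 11 sulfur): sulfur=11
After 4 (craft pick): pick=3 sulfur=7
After 5 (gather 6 sand): pick=3 sand=6 sulfur=7
After 6 (craft pick): pick=6 sand=6 sulfur=3
After 7 (gather 5 cobalt): cobalt=5 pick=6 sand=6 sulfur=3
After 8 (craft plank): cobalt=5 pick=6 plank=4 sand=5 sulfur=3
After 9 (craft plank): cobalt=5 pick=6 plank=8 sand=4 sulfur=3
After 10 (craft plank): cobalt=5 pick=6 plank=12 sand=3 sulfur=3
After 11 (craft plank): cobalt=5 pick=6 plank=16 sand=2 sulfur=3
After 12 (craft plank): cobalt=5 pick=6 plank=20 sand=1 sulfur=3
After 13 (craft plank): cobalt=5 pick=6 plank=24 sulfur=3
After 14 (gather 1 cobalt): cobalt=6 pick=6 plank=24 sulfur=3
After 15 (gather 9 sulfur): cobalt=6 pick=6 plank=24 sulfur=12
After 16 (craft pick): cobalt=6 pick=9 plank=24 sulfur=8
After 17 (craft pick): cobalt=6 pick=12 plank=24 sulfur=4
After 18 (gather 9 sulfur): cobalt=6 pick=12 plank=24 sulfur=13
After 19 (craft pick): cobalt=6 pick=15 plank=24 sulfur=9
After 20 (gather 8 sand): cobalt=6 pick=15 plank=24 sand=8 sulfur=9
After 21 (consume 5 cobalt): cobalt=1 pick=15 plank=24 sand=8 sulfur=9
After 22 (craft plank): cobalt=1 pick=15 plank=28 sand=7 sulfur=9
After 23 (gather 11 cobalt): cobalt=12 pick=15 plank=28 sand=7 sulfur=9
After 24 (craft pick): cobalt=12 pick=18 plank=28 sand=7 sulfur=5
After 25 (craft plank): cobalt=12 pick=18 plank=32 sand=6 sulfur=5

Answer: cobalt=12 pick=18 plank=32 sand=6 sulfur=5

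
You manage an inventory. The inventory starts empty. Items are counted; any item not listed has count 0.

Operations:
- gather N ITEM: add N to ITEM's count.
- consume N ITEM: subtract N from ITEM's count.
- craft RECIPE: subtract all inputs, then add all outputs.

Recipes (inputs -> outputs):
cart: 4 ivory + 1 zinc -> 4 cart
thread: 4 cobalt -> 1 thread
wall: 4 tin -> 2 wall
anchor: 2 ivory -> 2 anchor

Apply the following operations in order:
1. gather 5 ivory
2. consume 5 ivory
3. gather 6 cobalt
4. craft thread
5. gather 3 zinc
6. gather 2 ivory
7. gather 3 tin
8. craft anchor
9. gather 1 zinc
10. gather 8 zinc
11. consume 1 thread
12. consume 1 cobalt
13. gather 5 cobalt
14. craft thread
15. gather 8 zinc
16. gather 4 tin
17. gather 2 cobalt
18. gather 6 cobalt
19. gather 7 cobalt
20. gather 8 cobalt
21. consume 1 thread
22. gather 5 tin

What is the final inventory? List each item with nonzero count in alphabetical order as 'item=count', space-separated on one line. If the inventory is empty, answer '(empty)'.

Answer: anchor=2 cobalt=25 tin=12 zinc=20

Derivation:
After 1 (gather 5 ivory): ivory=5
After 2 (consume 5 ivory): (empty)
After 3 (gather 6 cobalt): cobalt=6
After 4 (craft thread): cobalt=2 thread=1
After 5 (gather 3 zinc): cobalt=2 thread=1 zinc=3
After 6 (gather 2 ivory): cobalt=2 ivory=2 thread=1 zinc=3
After 7 (gather 3 tin): cobalt=2 ivory=2 thread=1 tin=3 zinc=3
After 8 (craft anchor): anchor=2 cobalt=2 thread=1 tin=3 zinc=3
After 9 (gather 1 zinc): anchor=2 cobalt=2 thread=1 tin=3 zinc=4
After 10 (gather 8 zinc): anchor=2 cobalt=2 thread=1 tin=3 zinc=12
After 11 (consume 1 thread): anchor=2 cobalt=2 tin=3 zinc=12
After 12 (consume 1 cobalt): anchor=2 cobalt=1 tin=3 zinc=12
After 13 (gather 5 cobalt): anchor=2 cobalt=6 tin=3 zinc=12
After 14 (craft thread): anchor=2 cobalt=2 thread=1 tin=3 zinc=12
After 15 (gather 8 zinc): anchor=2 cobalt=2 thread=1 tin=3 zinc=20
After 16 (gather 4 tin): anchor=2 cobalt=2 thread=1 tin=7 zinc=20
After 17 (gather 2 cobalt): anchor=2 cobalt=4 thread=1 tin=7 zinc=20
After 18 (gather 6 cobalt): anchor=2 cobalt=10 thread=1 tin=7 zinc=20
After 19 (gather 7 cobalt): anchor=2 cobalt=17 thread=1 tin=7 zinc=20
After 20 (gather 8 cobalt): anchor=2 cobalt=25 thread=1 tin=7 zinc=20
After 21 (consume 1 thread): anchor=2 cobalt=25 tin=7 zinc=20
After 22 (gather 5 tin): anchor=2 cobalt=25 tin=12 zinc=20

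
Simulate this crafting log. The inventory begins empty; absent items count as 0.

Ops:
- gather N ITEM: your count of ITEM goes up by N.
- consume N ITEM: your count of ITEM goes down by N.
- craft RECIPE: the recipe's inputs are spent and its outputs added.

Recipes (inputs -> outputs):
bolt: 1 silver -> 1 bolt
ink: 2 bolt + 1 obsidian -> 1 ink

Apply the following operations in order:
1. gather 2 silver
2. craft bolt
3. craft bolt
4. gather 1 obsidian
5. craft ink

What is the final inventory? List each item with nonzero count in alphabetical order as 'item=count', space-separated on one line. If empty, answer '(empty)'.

After 1 (gather 2 silver): silver=2
After 2 (craft bolt): bolt=1 silver=1
After 3 (craft bolt): bolt=2
After 4 (gather 1 obsidian): bolt=2 obsidian=1
After 5 (craft ink): ink=1

Answer: ink=1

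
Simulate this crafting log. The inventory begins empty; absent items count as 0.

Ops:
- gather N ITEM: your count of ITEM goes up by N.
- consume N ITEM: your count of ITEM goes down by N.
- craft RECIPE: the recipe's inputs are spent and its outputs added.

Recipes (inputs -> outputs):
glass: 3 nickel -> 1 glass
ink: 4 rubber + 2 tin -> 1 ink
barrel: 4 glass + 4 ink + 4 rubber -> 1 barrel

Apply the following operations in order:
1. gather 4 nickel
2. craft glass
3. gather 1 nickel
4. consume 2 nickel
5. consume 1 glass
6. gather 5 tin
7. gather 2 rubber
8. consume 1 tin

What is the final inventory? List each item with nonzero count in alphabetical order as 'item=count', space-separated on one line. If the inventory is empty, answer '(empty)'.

After 1 (gather 4 nickel): nickel=4
After 2 (craft glass): glass=1 nickel=1
After 3 (gather 1 nickel): glass=1 nickel=2
After 4 (consume 2 nickel): glass=1
After 5 (consume 1 glass): (empty)
After 6 (gather 5 tin): tin=5
After 7 (gather 2 rubber): rubber=2 tin=5
After 8 (consume 1 tin): rubber=2 tin=4

Answer: rubber=2 tin=4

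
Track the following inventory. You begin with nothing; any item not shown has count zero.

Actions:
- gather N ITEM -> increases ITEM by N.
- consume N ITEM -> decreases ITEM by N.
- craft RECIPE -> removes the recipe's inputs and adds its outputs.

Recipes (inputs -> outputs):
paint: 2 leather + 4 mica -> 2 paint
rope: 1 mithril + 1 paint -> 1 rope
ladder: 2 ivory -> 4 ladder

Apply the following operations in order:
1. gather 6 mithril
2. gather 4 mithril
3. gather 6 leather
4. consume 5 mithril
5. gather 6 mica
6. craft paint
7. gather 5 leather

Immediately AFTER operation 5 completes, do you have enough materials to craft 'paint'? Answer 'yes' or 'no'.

After 1 (gather 6 mithril): mithril=6
After 2 (gather 4 mithril): mithril=10
After 3 (gather 6 leather): leather=6 mithril=10
After 4 (consume 5 mithril): leather=6 mithril=5
After 5 (gather 6 mica): leather=6 mica=6 mithril=5

Answer: yes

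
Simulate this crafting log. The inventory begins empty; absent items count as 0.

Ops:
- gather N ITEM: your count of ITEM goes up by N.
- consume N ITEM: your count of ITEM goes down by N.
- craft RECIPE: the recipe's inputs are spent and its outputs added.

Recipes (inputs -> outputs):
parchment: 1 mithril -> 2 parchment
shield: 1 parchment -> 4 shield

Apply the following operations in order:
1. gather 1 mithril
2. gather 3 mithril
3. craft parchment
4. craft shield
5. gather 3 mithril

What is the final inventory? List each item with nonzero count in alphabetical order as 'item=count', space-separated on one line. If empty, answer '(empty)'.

Answer: mithril=6 parchment=1 shield=4

Derivation:
After 1 (gather 1 mithril): mithril=1
After 2 (gather 3 mithril): mithril=4
After 3 (craft parchment): mithril=3 parchment=2
After 4 (craft shield): mithril=3 parchment=1 shield=4
After 5 (gather 3 mithril): mithril=6 parchment=1 shield=4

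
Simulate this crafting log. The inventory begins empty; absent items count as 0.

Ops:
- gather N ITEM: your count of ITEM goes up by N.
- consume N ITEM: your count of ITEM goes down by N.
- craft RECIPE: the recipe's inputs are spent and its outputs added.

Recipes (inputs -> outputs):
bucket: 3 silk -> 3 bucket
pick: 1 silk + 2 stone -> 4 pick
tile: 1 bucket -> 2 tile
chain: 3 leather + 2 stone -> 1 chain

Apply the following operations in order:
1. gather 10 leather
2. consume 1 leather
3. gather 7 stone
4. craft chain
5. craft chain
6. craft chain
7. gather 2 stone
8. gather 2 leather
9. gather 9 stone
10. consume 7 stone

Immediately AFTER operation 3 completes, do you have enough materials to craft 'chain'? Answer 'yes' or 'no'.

Answer: yes

Derivation:
After 1 (gather 10 leather): leather=10
After 2 (consume 1 leather): leather=9
After 3 (gather 7 stone): leather=9 stone=7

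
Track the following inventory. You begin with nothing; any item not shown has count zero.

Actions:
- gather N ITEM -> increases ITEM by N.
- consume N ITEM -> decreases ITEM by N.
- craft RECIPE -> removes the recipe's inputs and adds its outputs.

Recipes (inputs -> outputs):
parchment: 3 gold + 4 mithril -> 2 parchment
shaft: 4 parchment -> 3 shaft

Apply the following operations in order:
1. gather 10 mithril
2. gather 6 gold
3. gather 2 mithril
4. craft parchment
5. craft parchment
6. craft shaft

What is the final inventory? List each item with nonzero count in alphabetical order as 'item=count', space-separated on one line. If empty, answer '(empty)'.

Answer: mithril=4 shaft=3

Derivation:
After 1 (gather 10 mithril): mithril=10
After 2 (gather 6 gold): gold=6 mithril=10
After 3 (gather 2 mithril): gold=6 mithril=12
After 4 (craft parchment): gold=3 mithril=8 parchment=2
After 5 (craft parchment): mithril=4 parchment=4
After 6 (craft shaft): mithril=4 shaft=3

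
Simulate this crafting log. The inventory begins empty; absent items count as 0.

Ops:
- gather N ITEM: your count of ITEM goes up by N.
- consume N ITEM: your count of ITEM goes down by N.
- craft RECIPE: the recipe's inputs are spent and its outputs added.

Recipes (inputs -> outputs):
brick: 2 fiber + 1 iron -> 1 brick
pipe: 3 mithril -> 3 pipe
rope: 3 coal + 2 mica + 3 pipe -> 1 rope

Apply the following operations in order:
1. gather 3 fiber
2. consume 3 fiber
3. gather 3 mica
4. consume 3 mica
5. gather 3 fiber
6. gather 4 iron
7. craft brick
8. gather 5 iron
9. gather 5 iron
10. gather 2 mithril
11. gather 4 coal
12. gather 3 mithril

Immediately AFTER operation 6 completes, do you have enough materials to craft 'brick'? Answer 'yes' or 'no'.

After 1 (gather 3 fiber): fiber=3
After 2 (consume 3 fiber): (empty)
After 3 (gather 3 mica): mica=3
After 4 (consume 3 mica): (empty)
After 5 (gather 3 fiber): fiber=3
After 6 (gather 4 iron): fiber=3 iron=4

Answer: yes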